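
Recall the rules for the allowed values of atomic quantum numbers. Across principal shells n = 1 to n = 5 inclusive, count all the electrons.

110

Shell n has n² orbitals: 1²=1 + 2²=4 + 3²=9 + 4²=16 + 5²=25 = 55 orbitals.
Two spin states per orbital: 2 × 55 = 110 electrons.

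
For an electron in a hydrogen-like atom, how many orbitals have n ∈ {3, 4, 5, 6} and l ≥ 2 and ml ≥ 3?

10

Go shell by shell, enumerating (l, ml) with l ≥ 2 and ml ≥ 3:
n=4 → 1; n=5 → 3; n=6 → 6.
Total orbitals: 1 + 3 + 6 = 10.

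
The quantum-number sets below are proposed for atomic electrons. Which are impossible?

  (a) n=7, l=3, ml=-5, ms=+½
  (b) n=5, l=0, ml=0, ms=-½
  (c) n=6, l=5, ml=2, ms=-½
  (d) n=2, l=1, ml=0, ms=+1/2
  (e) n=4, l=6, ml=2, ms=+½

(a) has |ml| = 5 > l = 3, violating −l ≤ ml ≤ l.
(e) has l = 6 ≥ n = 4, violating 0 ≤ l ≤ n−1.
The remaining sets (b), (c), (d) satisfy all four rules.

(a) and (e)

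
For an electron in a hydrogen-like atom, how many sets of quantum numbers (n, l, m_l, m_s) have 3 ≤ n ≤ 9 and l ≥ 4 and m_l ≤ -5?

40

Go shell by shell, enumerating (l, m_l) with l ≥ 4 and m_l ≤ -5:
n=6 → 1; n=7 → 3; n=8 → 6; n=9 → 10.
Orbitals: 1 + 3 + 6 + 10 = 20. Including both spin states (m_s = ±1/2) gives 2 × 20 = 40 states.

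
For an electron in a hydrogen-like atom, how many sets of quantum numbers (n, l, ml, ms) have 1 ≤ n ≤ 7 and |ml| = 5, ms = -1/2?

Treat each shell separately and count matching orbitals:
n=6 → 2; n=7 → 4.
Orbitals: 2 + 4 = 6. With ms fixed to -1/2 there is one state per orbital, so 6 states.

6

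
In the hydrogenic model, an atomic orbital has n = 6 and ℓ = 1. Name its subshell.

6p

ℓ = 1 corresponds to the letter 'p', so the subshell is 6p.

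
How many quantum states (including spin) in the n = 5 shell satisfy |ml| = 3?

8

With n = 5 the allowed l are 0, 1, …, 4.
Orbitals with |ml| = 3, by l: l=3 → 2; l=4 → 2.
Orbitals: 2 + 2 = 4. Each orbital carries two spin states, so 4 × 2 = 8 states.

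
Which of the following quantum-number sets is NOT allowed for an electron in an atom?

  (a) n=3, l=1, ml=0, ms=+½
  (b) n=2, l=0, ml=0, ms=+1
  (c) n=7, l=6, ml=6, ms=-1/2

(b)

(b) has ms = +1, but an electron's spin must be ±1/2.
The remaining sets (a), (c) satisfy all four rules.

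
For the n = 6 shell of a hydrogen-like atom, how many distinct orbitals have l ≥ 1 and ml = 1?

Orbitals with l ≥ 1 and ml = 1, by l: l=1 → 1; l=2 → 1; l=3 → 1; l=4 → 1; l=5 → 1.
Total orbitals: 1 + 1 + 1 + 1 + 1 = 5.

5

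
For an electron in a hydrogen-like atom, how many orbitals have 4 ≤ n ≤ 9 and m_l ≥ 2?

83

For each n in the range, tally the orbitals obeying m_l ≥ 2:
n=4 → 3; n=5 → 6; n=6 → 10; n=7 → 15; n=8 → 21; n=9 → 28.
Total orbitals: 3 + 6 + 10 + 15 + 21 + 28 = 83.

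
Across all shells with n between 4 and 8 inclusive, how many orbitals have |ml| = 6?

Go shell by shell, enumerating (l, ml) with |ml| = 6:
n=7 → 2; n=8 → 4.
Total orbitals: 2 + 4 = 6.

6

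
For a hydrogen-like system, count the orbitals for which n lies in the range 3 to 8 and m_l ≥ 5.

10

For each n in the range, tally the orbitals obeying m_l ≥ 5:
n=6 → 1; n=7 → 3; n=8 → 6.
Total orbitals: 1 + 3 + 6 = 10.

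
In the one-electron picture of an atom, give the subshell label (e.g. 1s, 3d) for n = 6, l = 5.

6h

l = 5 corresponds to the letter 'h', so the subshell is 6h.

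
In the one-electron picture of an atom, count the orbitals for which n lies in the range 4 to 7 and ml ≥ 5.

4

Treat each shell separately and count matching orbitals:
n=6 → 1; n=7 → 3.
Total orbitals: 1 + 3 = 4.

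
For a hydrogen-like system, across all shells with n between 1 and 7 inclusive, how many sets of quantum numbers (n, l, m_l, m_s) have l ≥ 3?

Treat each shell separately and count matching orbitals:
n=4 → 7; n=5 → 16; n=6 → 27; n=7 → 40.
Orbitals: 7 + 16 + 27 + 40 = 90. Including both spin states (m_s = ±1/2) gives 2 × 90 = 180 states.

180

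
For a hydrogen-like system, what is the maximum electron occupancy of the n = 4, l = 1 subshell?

A subshell with l = 1 has 2l+1 = 3 orbitals, each holding 2 electrons (spin ±1/2), so 3 × 2 = 6.

6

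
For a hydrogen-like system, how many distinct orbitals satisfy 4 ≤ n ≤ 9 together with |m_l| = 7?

Go shell by shell, enumerating (l, m_l) with |m_l| = 7:
n=8 → 2; n=9 → 4.
Total orbitals: 2 + 4 = 6.

6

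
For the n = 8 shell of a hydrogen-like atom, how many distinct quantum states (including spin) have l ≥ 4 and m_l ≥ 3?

28

Per l-value: l=4 → 2; l=5 → 3; l=6 → 4; l=7 → 5.
Orbitals: 2 + 3 + 4 + 5 = 14. Each orbital carries two spin states, so 14 × 2 = 28 states.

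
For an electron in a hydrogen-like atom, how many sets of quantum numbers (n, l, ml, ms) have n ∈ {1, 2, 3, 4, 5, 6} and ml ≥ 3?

For each n in the range, tally the orbitals obeying ml ≥ 3:
n=4 → 1; n=5 → 3; n=6 → 6.
Orbitals: 1 + 3 + 6 = 10. Including both spin states (ms = ±1/2) gives 2 × 10 = 20 states.

20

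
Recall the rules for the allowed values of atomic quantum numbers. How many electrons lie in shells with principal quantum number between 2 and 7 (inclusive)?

278

Shell n has n² orbitals: 2²=4 + 3²=9 + 4²=16 + 5²=25 + 6²=36 + 7²=49 = 139 orbitals.
Two spin states per orbital: 2 × 139 = 278 electrons.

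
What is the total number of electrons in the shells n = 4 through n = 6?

154

Shell n has n² orbitals: 4²=16 + 5²=25 + 6²=36 = 77 orbitals.
Two spin states per orbital: 2 × 77 = 154 electrons.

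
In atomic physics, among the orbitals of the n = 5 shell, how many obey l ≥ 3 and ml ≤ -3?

3

With n = 5 the allowed l are 0, 1, …, 4.
Contributions: l=3 → 1; l=4 → 2.
Total orbitals: 1 + 2 = 3.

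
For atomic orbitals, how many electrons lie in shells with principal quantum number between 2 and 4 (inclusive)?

58

Shell n has n² orbitals: 2²=4 + 3²=9 + 4²=16 = 29 orbitals.
Two spin states per orbital: 2 × 29 = 58 electrons.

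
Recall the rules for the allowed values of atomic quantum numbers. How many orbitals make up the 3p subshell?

A subshell has 2ℓ+1 orbitals; with ℓ = 1, that's 3.

3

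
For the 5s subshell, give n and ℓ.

n = 5, ℓ = 0

The leading integer gives n = 5; the letter 's' means ℓ = 0.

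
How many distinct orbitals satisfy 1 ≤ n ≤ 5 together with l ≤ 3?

46

Work shell by shell — for each n, count the (l, m_l) pairs that satisfy l ≤ 3:
n=1 → 1; n=2 → 4; n=3 → 9; n=4 → 16; n=5 → 16.
Total orbitals: 1 + 4 + 9 + 16 + 16 = 46.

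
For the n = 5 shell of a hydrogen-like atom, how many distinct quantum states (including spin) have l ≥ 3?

32

Go through l = 0, …, 4 (the values permitted for n = 5).
Per l-value: l=3 → 7; l=4 → 9.
Orbitals: 7 + 9 = 16. Each orbital carries two spin states, so 16 × 2 = 32 states.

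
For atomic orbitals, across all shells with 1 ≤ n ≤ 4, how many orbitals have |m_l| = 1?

12

Go shell by shell, enumerating (l, m_l) with |m_l| = 1:
n=2 → 2; n=3 → 4; n=4 → 6.
Total orbitals: 2 + 4 + 6 = 12.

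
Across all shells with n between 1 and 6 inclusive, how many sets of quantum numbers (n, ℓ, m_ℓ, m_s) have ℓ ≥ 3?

Per-shell orbital counts meeting the constraint:
n=4 → 7; n=5 → 16; n=6 → 27.
Orbitals: 7 + 16 + 27 = 50. Including both spin states (m_s = ±1/2) gives 2 × 50 = 100 states.

100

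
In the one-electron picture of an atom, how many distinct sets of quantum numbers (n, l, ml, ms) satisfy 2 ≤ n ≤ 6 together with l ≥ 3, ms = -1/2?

50

Work shell by shell — for each n, count the (l, ml) pairs that satisfy l ≥ 3:
n=4 → 7; n=5 → 16; n=6 → 27.
Orbitals: 7 + 16 + 27 = 50. With ms fixed to -1/2 there is one state per orbital, so 50 states.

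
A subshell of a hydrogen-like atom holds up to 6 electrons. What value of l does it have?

2(2l+1) = 6 ⇒ 2l+1 = 3 ⇒ l = 1.

l = 1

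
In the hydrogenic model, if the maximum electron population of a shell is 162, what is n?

2n² = 162 ⇒ n² = 81 ⇒ n = 9.

n = 9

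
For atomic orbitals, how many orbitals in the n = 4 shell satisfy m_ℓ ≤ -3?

Contributions: ℓ=3 → 1.
Total orbitals: 1.

1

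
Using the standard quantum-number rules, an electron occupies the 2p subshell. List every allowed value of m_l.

-1, 0, 1

The 2p subshell has l = 1, and m_l takes every integer from −l to +l. With l = 1 that gives the 3 values -1, 0, 1.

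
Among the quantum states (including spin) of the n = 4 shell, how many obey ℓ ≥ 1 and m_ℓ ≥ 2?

Per ℓ-value: ℓ=2 → 1; ℓ=3 → 2.
Orbitals: 1 + 2 = 3. Each orbital carries two spin states, so 3 × 2 = 6 states.

6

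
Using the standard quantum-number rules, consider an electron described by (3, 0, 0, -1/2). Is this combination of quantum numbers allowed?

Yes

n = 3 is a positive integer. l = 0 satisfies 0 ≤ l ≤ n−1 = 2. m_l = 0 lies in the range −l … +l (here 0). m_s = -1/2 is one of ±1/2.
All four constraints are satisfied.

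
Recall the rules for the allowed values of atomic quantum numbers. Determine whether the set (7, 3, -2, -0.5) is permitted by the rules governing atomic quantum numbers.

n = 7 is a positive integer. ℓ = 3 satisfies 0 ≤ ℓ ≤ n−1 = 6. m_ℓ = -2 lies in the range −ℓ … +ℓ (here −3 … 3). m_s = -1/2 is one of ±1/2.
All four constraints are satisfied.

Valid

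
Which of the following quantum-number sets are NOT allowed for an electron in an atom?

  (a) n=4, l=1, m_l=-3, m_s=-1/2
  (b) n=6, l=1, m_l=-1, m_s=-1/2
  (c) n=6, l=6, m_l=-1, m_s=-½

(a) has |m_l| = 3 > l = 1, violating −l ≤ m_l ≤ l.
(c) has l = 6 ≥ n = 6, violating 0 ≤ l ≤ n−1.
The remaining set (b) satisfies all four rules.

(a) and (c)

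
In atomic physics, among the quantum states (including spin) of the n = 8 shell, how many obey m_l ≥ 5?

12

The n = 8 shell has l = 0 through 7; check each.
The (l, m_l) pairs meeting m_l ≥ 5 give: l=5 → 1; l=6 → 2; l=7 → 3.
Orbitals: 1 + 2 + 3 = 6. Each orbital carries two spin states, so 6 × 2 = 12 states.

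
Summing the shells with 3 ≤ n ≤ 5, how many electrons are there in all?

100

Shell n has n² orbitals: 3²=9 + 4²=16 + 5²=25 = 50 orbitals.
Two spin states per orbital: 2 × 50 = 100 electrons.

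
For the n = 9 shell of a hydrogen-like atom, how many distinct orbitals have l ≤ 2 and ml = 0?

3

The n = 9 shell has l = 0 through 8; check each.
The (l, ml) pairs meeting l ≤ 2 and ml = 0 give: l=0 → 1; l=1 → 1; l=2 → 1.
Total orbitals: 1 + 1 + 1 = 3.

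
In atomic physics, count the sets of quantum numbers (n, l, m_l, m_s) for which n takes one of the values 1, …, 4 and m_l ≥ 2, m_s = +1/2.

4

Go shell by shell, enumerating (l, m_l) with m_l ≥ 2:
n=3 → 1; n=4 → 3.
Orbitals: 1 + 3 = 4. With m_s fixed to +1/2 there is one state per orbital, so 4 states.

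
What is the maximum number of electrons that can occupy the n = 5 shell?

50

A shell holds 2n² electrons: 2 × 5² = 2 × 25 = 50.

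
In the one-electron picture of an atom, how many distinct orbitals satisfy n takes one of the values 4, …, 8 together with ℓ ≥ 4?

Count contributing orbitals for each principal shell:
n=5 → 9; n=6 → 20; n=7 → 33; n=8 → 48.
Total orbitals: 9 + 20 + 33 + 48 = 110.

110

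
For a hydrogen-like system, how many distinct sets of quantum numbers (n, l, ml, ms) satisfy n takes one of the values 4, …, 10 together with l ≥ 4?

Work shell by shell — for each n, count the (l, ml) pairs that satisfy l ≥ 4:
n=5 → 9; n=6 → 20; n=7 → 33; n=8 → 48; n=9 → 65; n=10 → 84.
Orbitals: 9 + 20 + 33 + 48 + 65 + 84 = 259. Including both spin states (ms = ±1/2) gives 2 × 259 = 518 states.

518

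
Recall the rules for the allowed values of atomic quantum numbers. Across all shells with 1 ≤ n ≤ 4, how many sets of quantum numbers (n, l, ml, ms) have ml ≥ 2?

Go shell by shell, enumerating (l, ml) with ml ≥ 2:
n=3 → 1; n=4 → 3.
Orbitals: 1 + 3 = 4. Including both spin states (ms = ±1/2) gives 2 × 4 = 8 states.

8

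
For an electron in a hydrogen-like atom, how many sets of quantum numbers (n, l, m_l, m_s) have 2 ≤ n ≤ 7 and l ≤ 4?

Go shell by shell, enumerating (l, m_l) with l ≤ 4:
n=2 → 4; n=3 → 9; n=4 → 16; n=5 → 25; n=6 → 25; n=7 → 25.
Orbitals: 4 + 9 + 16 + 25 + 25 + 25 = 104. Including both spin states (m_s = ±1/2) gives 2 × 104 = 208 states.

208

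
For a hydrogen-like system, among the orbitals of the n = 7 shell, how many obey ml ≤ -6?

1

For n = 7, l ranges over 0 … 6.
The (l, ml) pairs meeting ml ≤ -6 give: l=6 → 1.
Total orbitals: 1.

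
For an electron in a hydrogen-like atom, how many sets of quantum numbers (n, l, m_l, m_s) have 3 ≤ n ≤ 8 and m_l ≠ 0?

Treat each shell separately and count matching orbitals:
n=3 → 6; n=4 → 12; n=5 → 20; n=6 → 30; n=7 → 42; n=8 → 56.
Orbitals: 6 + 12 + 20 + 30 + 42 + 56 = 166. Including both spin states (m_s = ±1/2) gives 2 × 166 = 332 states.

332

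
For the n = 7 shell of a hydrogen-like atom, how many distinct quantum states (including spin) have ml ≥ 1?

With n = 7 the allowed l are 0, 1, …, 6.
Per l-value: l=1 → 1; l=2 → 2; l=3 → 3; l=4 → 4; l=5 → 5; l=6 → 6.
Orbitals: 1 + 2 + 3 + 4 + 5 + 6 = 21. Each orbital carries two spin states, so 21 × 2 = 42 states.

42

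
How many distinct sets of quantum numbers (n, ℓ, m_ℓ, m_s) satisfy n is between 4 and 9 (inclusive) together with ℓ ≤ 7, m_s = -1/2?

Work shell by shell — for each n, count the (ℓ, m_ℓ) pairs that satisfy ℓ ≤ 7:
n=4 → 16; n=5 → 25; n=6 → 36; n=7 → 49; n=8 → 64; n=9 → 64.
Orbitals: 16 + 25 + 36 + 49 + 64 + 64 = 254. With m_s fixed to -1/2 there is one state per orbital, so 254 states.

254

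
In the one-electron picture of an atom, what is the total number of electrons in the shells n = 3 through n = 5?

Shell n has n² orbitals: 3²=9 + 4²=16 + 5²=25 = 50 orbitals.
Two spin states per orbital: 2 × 50 = 100 electrons.

100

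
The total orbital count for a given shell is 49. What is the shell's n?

n = 7

n² = 49 ⇒ n = 7.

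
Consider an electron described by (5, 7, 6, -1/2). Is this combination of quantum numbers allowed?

The orbital quantum number must satisfy 0 ≤ l ≤ n−1. With n = 5 the allowed l values are 0, 1, 2, 3, 4, so l = 7 is out of range.

Invalid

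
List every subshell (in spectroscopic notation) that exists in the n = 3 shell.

For n = 3, l runs from 0 to 2. In spectroscopic notation l = 0,1,2,… ↔ s,p,d,f,g,h,i, so the subshells are 3s, 3p, 3d.

3s, 3p, 3d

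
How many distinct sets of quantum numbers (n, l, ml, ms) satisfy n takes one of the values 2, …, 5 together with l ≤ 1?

32

Go shell by shell, enumerating (l, ml) with l ≤ 1:
n=2 → 4; n=3 → 4; n=4 → 4; n=5 → 4.
Orbitals: 4 + 4 + 4 + 4 = 16. Including both spin states (ms = ±1/2) gives 2 × 16 = 32 states.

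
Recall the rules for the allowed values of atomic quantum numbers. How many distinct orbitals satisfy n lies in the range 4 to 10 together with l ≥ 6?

Go shell by shell, enumerating (l, m_l) with l ≥ 6:
n=7 → 13; n=8 → 28; n=9 → 45; n=10 → 64.
Total orbitals: 13 + 28 + 45 + 64 = 150.

150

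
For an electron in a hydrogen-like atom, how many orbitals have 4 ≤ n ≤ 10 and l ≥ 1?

364

Count contributing orbitals for each principal shell:
n=4 → 15; n=5 → 24; n=6 → 35; n=7 → 48; n=8 → 63; n=9 → 80; n=10 → 99.
Total orbitals: 15 + 24 + 35 + 48 + 63 + 80 + 99 = 364.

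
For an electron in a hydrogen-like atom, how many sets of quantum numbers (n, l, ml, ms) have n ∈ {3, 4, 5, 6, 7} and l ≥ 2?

Per-shell orbital counts meeting the constraint:
n=3 → 5; n=4 → 12; n=5 → 21; n=6 → 32; n=7 → 45.
Orbitals: 5 + 12 + 21 + 32 + 45 = 115. Including both spin states (ms = ±1/2) gives 2 × 115 = 230 states.

230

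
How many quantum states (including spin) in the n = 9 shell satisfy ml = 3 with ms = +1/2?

6

The n = 9 shell has l = 0 through 8; check each.
The (l, ml) pairs meeting ml = 3 give: l=3 → 1; l=4 → 1; l=5 → 1; l=6 → 1; l=7 → 1; l=8 → 1.
Orbitals: 1 + 1 + 1 + 1 + 1 + 1 = 6. With ms fixed to a single value there is one state per orbital, giving 6 states.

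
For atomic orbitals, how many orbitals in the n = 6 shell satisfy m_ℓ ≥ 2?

10

The n = 6 shell has ℓ = 0 through 5; check each.
Contributions: ℓ=2 → 1; ℓ=3 → 2; ℓ=4 → 3; ℓ=5 → 4.
Total orbitals: 1 + 2 + 3 + 4 = 10.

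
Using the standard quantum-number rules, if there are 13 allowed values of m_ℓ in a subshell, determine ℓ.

m_ℓ ranges over 2ℓ+1 integers, so 2ℓ+1 = 13 ⇒ ℓ = 6.

ℓ = 6 (i)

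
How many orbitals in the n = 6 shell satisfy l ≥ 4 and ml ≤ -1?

9

With n = 6 the allowed l are 0, 1, …, 5.
Per l-value: l=4 → 4; l=5 → 5.
Total orbitals: 4 + 5 = 9.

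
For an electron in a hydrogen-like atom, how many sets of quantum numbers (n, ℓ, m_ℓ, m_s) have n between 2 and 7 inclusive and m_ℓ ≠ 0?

224

Count contributing orbitals for each principal shell:
n=2 → 2; n=3 → 6; n=4 → 12; n=5 → 20; n=6 → 30; n=7 → 42.
Orbitals: 2 + 6 + 12 + 20 + 30 + 42 = 112. Including both spin states (m_s = ±1/2) gives 2 × 112 = 224 states.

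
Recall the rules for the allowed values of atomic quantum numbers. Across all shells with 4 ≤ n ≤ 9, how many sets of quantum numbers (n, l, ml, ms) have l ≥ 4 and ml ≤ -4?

70

Go shell by shell, enumerating (l, ml) with l ≥ 4 and ml ≤ -4:
n=5 → 1; n=6 → 3; n=7 → 6; n=8 → 10; n=9 → 15.
Orbitals: 1 + 3 + 6 + 10 + 15 = 35. Including both spin states (ms = ±1/2) gives 2 × 35 = 70 states.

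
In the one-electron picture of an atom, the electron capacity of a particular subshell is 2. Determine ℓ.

2(2ℓ+1) = 2 ⇒ 2ℓ+1 = 1 ⇒ ℓ = 0.

ℓ = 0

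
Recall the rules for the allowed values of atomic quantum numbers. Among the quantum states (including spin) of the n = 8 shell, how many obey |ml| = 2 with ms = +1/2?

12

Go through l = 0, …, 7 (the values permitted for n = 8).
Orbitals with |ml| = 2, by l: l=2 → 2; l=3 → 2; l=4 → 2; l=5 → 2; l=6 → 2; l=7 → 2.
Orbitals: 2 + 2 + 2 + 2 + 2 + 2 = 12. With ms fixed to a single value there is one state per orbital, giving 12 states.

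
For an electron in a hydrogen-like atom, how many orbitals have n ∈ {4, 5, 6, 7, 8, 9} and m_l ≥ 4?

Work shell by shell — for each n, count the (l, m_l) pairs that satisfy m_l ≥ 4:
n=5 → 1; n=6 → 3; n=7 → 6; n=8 → 10; n=9 → 15.
Total orbitals: 1 + 3 + 6 + 10 + 15 = 35.

35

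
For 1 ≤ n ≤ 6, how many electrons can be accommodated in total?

182

Total orbitals = 1² + 2² + 3² + 4² + 5² + 6² = 91. Doubling for spin gives 182 electrons.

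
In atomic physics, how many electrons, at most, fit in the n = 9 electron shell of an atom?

A shell holds 2n² electrons: 2 × 9² = 2 × 81 = 162.

162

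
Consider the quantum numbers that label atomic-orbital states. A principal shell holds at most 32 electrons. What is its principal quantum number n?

2n² = 32 ⇒ n² = 16 ⇒ n = 4.

n = 4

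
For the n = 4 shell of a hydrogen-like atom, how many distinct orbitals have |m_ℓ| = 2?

With n = 4 the allowed ℓ are 0, 1, …, 3.
Contributions: ℓ=2 → 2; ℓ=3 → 2.
Total orbitals: 2 + 2 = 4.

4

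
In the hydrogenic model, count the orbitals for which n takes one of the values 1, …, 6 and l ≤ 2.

41

Treat each shell separately and count matching orbitals:
n=1 → 1; n=2 → 4; n=3 → 9; n=4 → 9; n=5 → 9; n=6 → 9.
Total orbitals: 1 + 4 + 9 + 9 + 9 + 9 = 41.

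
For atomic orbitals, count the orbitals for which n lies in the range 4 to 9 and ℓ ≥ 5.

Work shell by shell — for each n, count the (ℓ, m_ℓ) pairs that satisfy ℓ ≥ 5:
n=6 → 11; n=7 → 24; n=8 → 39; n=9 → 56.
Total orbitals: 11 + 24 + 39 + 56 = 130.

130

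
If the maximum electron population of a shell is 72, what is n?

2n² = 72 ⇒ n² = 36 ⇒ n = 6.

n = 6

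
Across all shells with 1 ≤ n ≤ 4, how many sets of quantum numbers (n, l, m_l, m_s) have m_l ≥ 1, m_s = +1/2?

Count contributing orbitals for each principal shell:
n=2 → 1; n=3 → 3; n=4 → 6.
Orbitals: 1 + 3 + 6 = 10. With m_s fixed to +1/2 there is one state per orbital, so 10 states.

10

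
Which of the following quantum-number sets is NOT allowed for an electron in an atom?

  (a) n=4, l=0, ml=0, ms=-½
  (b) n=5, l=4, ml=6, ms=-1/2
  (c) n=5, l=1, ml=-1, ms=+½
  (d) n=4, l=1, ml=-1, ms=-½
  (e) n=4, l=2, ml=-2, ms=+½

(b) has |ml| = 6 > l = 4, violating −l ≤ ml ≤ l.
The remaining sets (a), (c), (d), (e) satisfy all four rules.

(b)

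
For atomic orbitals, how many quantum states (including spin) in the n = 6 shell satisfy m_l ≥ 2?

20

With n = 6 the allowed l are 0, 1, …, 5.
Orbitals with m_l ≥ 2, by l: l=2 → 1; l=3 → 2; l=4 → 3; l=5 → 4.
Orbitals: 1 + 2 + 3 + 4 = 10. Each orbital carries two spin states, so 10 × 2 = 20 states.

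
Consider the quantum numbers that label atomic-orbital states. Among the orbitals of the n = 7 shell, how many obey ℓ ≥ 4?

33

For n = 7, ℓ ranges over 0 … 6.
Per ℓ-value: ℓ=4 → 9; ℓ=5 → 11; ℓ=6 → 13.
Total orbitals: 9 + 11 + 13 = 33.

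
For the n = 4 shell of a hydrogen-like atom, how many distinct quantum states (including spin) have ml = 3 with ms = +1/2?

1

Go through l = 0, …, 3 (the values permitted for n = 4).
Orbitals with ml = 3, by l: l=3 → 1.
Orbitals: 1. With ms fixed to a single value there is one state per orbital, giving 1 state.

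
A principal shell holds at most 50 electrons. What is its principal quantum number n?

n = 5

2n² = 50 ⇒ n² = 25 ⇒ n = 5.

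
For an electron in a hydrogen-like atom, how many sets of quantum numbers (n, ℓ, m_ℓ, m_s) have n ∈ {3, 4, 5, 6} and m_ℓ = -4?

Work shell by shell — for each n, count the (ℓ, m_ℓ) pairs that satisfy m_ℓ = -4:
n=5 → 1; n=6 → 2.
Orbitals: 1 + 2 = 3. Including both spin states (m_s = ±1/2) gives 2 × 3 = 6 states.

6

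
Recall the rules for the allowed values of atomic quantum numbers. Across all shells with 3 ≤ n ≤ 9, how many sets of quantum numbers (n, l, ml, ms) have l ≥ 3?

Per-shell orbital counts meeting the constraint:
n=4 → 7; n=5 → 16; n=6 → 27; n=7 → 40; n=8 → 55; n=9 → 72.
Orbitals: 7 + 16 + 27 + 40 + 55 + 72 = 217. Including both spin states (ms = ±1/2) gives 2 × 217 = 434 states.

434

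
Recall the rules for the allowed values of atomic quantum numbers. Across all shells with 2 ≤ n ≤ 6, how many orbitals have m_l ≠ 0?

70

Per-shell orbital counts meeting the constraint:
n=2 → 2; n=3 → 6; n=4 → 12; n=5 → 20; n=6 → 30.
Total orbitals: 2 + 6 + 12 + 20 + 30 = 70.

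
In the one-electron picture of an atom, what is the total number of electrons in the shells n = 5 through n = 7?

220

Shell n has n² orbitals: 5²=25 + 6²=36 + 7²=49 = 110 orbitals.
Two spin states per orbital: 2 × 110 = 220 electrons.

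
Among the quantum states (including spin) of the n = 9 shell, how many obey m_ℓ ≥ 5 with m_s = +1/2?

10

For n = 9, ℓ ranges over 0 … 8.
Contributions: ℓ=5 → 1; ℓ=6 → 2; ℓ=7 → 3; ℓ=8 → 4.
Orbitals: 1 + 2 + 3 + 4 = 10. With m_s fixed to a single value there is one state per orbital, giving 10 states.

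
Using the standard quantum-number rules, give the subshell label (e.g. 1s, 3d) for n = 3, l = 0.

3s

l = 0 corresponds to the letter 's', so the subshell is 3s.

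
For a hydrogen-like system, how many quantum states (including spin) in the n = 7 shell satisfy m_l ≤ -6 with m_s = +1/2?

With n = 7 the allowed l are 0, 1, …, 6.
Contributions: l=6 → 1.
Orbitals: 1. With m_s fixed to a single value there is one state per orbital, giving 1 state.

1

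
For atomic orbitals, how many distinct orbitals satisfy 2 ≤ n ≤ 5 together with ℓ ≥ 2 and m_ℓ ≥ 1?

16

Per-shell orbital counts meeting the constraint:
n=3 → 2; n=4 → 5; n=5 → 9.
Total orbitals: 2 + 5 + 9 = 16.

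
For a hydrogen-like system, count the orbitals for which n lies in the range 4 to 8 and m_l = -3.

Work shell by shell — for each n, count the (l, m_l) pairs that satisfy m_l = -3:
n=4 → 1; n=5 → 2; n=6 → 3; n=7 → 4; n=8 → 5.
Total orbitals: 1 + 2 + 3 + 4 + 5 = 15.

15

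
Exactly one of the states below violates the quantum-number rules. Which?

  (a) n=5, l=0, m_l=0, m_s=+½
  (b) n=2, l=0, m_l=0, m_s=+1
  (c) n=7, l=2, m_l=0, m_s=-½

(b) has m_s = +1, but an electron's spin must be ±1/2.
The remaining sets (a), (c) satisfy all four rules.

(b)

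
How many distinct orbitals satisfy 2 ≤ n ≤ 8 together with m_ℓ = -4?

Go shell by shell, enumerating (ℓ, m_ℓ) with m_ℓ = -4:
n=5 → 1; n=6 → 2; n=7 → 3; n=8 → 4.
Total orbitals: 1 + 2 + 3 + 4 = 10.

10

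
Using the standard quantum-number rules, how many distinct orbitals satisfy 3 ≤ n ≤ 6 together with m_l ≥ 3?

10

Count contributing orbitals for each principal shell:
n=4 → 1; n=5 → 3; n=6 → 6.
Total orbitals: 1 + 3 + 6 = 10.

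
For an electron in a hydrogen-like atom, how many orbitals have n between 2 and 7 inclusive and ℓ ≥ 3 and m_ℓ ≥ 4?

10

For each n in the range, tally the orbitals obeying ℓ ≥ 3 and m_ℓ ≥ 4:
n=5 → 1; n=6 → 3; n=7 → 6.
Total orbitals: 1 + 3 + 6 = 10.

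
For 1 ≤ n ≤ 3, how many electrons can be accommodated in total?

Total orbitals = 1² + 2² + 3² = 14. Doubling for spin gives 28 electrons.

28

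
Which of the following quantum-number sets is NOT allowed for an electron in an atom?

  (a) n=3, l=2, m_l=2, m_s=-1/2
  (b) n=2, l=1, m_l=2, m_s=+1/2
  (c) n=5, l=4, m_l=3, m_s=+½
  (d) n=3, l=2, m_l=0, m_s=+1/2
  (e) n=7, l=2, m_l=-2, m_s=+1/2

(b)

(b) has |m_l| = 2 > l = 1, violating −l ≤ m_l ≤ l.
The remaining sets (a), (c), (d), (e) satisfy all four rules.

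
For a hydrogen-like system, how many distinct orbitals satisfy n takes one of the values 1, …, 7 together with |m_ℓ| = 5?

Treat each shell separately and count matching orbitals:
n=6 → 2; n=7 → 4.
Total orbitals: 2 + 4 = 6.

6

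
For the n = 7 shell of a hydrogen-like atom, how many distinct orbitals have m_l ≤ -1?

The n = 7 shell has l = 0 through 6; check each.
The (l, m_l) pairs meeting m_l ≤ -1 give: l=1 → 1; l=2 → 2; l=3 → 3; l=4 → 4; l=5 → 5; l=6 → 6.
Total orbitals: 1 + 2 + 3 + 4 + 5 + 6 = 21.

21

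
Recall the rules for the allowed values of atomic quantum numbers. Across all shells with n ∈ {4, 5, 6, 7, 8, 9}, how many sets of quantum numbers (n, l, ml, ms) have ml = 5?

20

Count contributing orbitals for each principal shell:
n=6 → 1; n=7 → 2; n=8 → 3; n=9 → 4.
Orbitals: 1 + 2 + 3 + 4 = 10. Including both spin states (ms = ±1/2) gives 2 × 10 = 20 states.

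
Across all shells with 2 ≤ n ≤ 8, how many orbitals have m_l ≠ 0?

168

For each n in the range, tally the orbitals obeying m_l ≠ 0:
n=2 → 2; n=3 → 6; n=4 → 12; n=5 → 20; n=6 → 30; n=7 → 42; n=8 → 56.
Total orbitals: 2 + 6 + 12 + 20 + 30 + 42 + 56 = 168.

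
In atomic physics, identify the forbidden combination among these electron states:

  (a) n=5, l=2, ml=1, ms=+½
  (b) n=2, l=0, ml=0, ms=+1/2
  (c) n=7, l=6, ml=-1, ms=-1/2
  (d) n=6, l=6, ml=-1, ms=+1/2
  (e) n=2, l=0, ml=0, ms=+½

(d)

(d) has l = 6 ≥ n = 6, violating 0 ≤ l ≤ n−1.
The remaining sets (a), (b), (c), (e) satisfy all four rules.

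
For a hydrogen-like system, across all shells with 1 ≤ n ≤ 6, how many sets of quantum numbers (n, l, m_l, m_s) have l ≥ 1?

170

For each n in the range, tally the orbitals obeying l ≥ 1:
n=2 → 3; n=3 → 8; n=4 → 15; n=5 → 24; n=6 → 35.
Orbitals: 3 + 8 + 15 + 24 + 35 = 85. Including both spin states (m_s = ±1/2) gives 2 × 85 = 170 states.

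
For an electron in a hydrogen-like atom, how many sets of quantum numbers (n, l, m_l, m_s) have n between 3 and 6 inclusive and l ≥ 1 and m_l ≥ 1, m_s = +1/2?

Count contributing orbitals for each principal shell:
n=3 → 3; n=4 → 6; n=5 → 10; n=6 → 15.
Orbitals: 3 + 6 + 10 + 15 = 34. With m_s fixed to +1/2 there is one state per orbital, so 34 states.

34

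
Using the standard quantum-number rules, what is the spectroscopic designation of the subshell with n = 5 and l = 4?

l = 4 corresponds to the letter 'g', so the subshell is 5g.

5g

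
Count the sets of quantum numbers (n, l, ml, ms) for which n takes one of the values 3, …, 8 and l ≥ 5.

Go shell by shell, enumerating (l, ml) with l ≥ 5:
n=6 → 11; n=7 → 24; n=8 → 39.
Orbitals: 11 + 24 + 39 = 74. Including both spin states (ms = ±1/2) gives 2 × 74 = 148 states.

148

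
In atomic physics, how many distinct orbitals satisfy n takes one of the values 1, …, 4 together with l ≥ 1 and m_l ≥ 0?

16

Count contributing orbitals for each principal shell:
n=2 → 2; n=3 → 5; n=4 → 9.
Total orbitals: 2 + 5 + 9 = 16.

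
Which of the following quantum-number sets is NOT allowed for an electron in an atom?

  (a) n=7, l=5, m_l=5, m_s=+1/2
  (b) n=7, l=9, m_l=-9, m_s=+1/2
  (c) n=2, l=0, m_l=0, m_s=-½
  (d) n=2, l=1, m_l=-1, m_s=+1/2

(b)

(b) has l = 9 ≥ n = 7, violating 0 ≤ l ≤ n−1.
The remaining sets (a), (c), (d) satisfy all four rules.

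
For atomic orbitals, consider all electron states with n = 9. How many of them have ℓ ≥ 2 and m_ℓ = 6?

For n = 9, ℓ ranges over 0 … 8.
Contributions: ℓ=6 → 1; ℓ=7 → 1; ℓ=8 → 1.
Orbitals: 1 + 1 + 1 = 3. Each orbital carries two spin states, so 3 × 2 = 6 states.

6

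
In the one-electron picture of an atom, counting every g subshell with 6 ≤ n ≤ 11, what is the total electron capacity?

108

A g subshell (l = 4) exists for every n ≥ 5, so shells n = 6, 7, 8, 9, 10, 11 each contribute one — 6 subshells.
Since each g subshell holds 2(2·4+1) = 18 electrons, the total is 6 × 18 = 108.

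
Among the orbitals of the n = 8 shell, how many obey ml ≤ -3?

15

Go through l = 0, …, 7 (the values permitted for n = 8).
The (l, ml) pairs meeting ml ≤ -3 give: l=3 → 1; l=4 → 2; l=5 → 3; l=6 → 4; l=7 → 5.
Total orbitals: 1 + 2 + 3 + 4 + 5 = 15.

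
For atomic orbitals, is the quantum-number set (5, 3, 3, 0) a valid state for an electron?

Invalid

The spin quantum number for an electron can only be ms = +1/2 or −1/2; ms = 0 is not one of those.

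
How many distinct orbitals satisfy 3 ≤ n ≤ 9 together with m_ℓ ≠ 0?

Per-shell orbital counts meeting the constraint:
n=3 → 6; n=4 → 12; n=5 → 20; n=6 → 30; n=7 → 42; n=8 → 56; n=9 → 72.
Total orbitals: 6 + 12 + 20 + 30 + 42 + 56 + 72 = 238.

238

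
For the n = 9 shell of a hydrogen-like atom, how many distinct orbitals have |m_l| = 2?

14

Go through l = 0, …, 8 (the values permitted for n = 9).
Per l-value: l=2 → 2; l=3 → 2; l=4 → 2; l=5 → 2; l=6 → 2; l=7 → 2; l=8 → 2.
Total orbitals: 2 + 2 + 2 + 2 + 2 + 2 + 2 = 14.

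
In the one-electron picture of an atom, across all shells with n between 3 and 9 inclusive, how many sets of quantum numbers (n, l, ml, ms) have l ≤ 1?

56

Treat each shell separately and count matching orbitals:
n=3 → 4; n=4 → 4; n=5 → 4; n=6 → 4; n=7 → 4; n=8 → 4; n=9 → 4.
Orbitals: 4 + 4 + 4 + 4 + 4 + 4 + 4 = 28. Including both spin states (ms = ±1/2) gives 2 × 28 = 56 states.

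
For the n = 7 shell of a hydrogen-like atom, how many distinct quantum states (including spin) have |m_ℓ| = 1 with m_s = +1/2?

The n = 7 shell has ℓ = 0 through 6; check each.
Contributions: ℓ=1 → 2; ℓ=2 → 2; ℓ=3 → 2; ℓ=4 → 2; ℓ=5 → 2; ℓ=6 → 2.
Orbitals: 2 + 2 + 2 + 2 + 2 + 2 = 12. With m_s fixed to a single value there is one state per orbital, giving 12 states.

12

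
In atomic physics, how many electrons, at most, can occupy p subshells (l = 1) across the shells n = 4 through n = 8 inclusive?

A p subshell (l = 1) exists for every n ≥ 2, so shells n = 4, 5, 6, 7, 8 each contribute one — 5 subshells.
Since each p subshell holds 2(2·1+1) = 6 electrons, the total is 5 × 6 = 30.

30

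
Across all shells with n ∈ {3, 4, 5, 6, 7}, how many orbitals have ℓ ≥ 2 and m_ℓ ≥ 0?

65

Per-shell orbital counts meeting the constraint:
n=3 → 3; n=4 → 7; n=5 → 12; n=6 → 18; n=7 → 25.
Total orbitals: 3 + 7 + 12 + 18 + 25 = 65.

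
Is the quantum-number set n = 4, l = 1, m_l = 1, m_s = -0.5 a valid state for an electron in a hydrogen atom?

Allowed

n = 4 is a positive integer. l = 1 satisfies 0 ≤ l ≤ n−1 = 3. m_l = 1 lies in the range −l … +l (here −1 … 1). m_s = -1/2 is one of ±1/2.
All four constraints are satisfied.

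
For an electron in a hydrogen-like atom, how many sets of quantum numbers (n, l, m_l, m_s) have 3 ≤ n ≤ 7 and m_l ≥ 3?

40

Count contributing orbitals for each principal shell:
n=4 → 1; n=5 → 3; n=6 → 6; n=7 → 10.
Orbitals: 1 + 3 + 6 + 10 = 20. Including both spin states (m_s = ±1/2) gives 2 × 20 = 40 states.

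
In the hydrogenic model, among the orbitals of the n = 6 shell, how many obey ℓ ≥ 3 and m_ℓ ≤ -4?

Contributions: ℓ=4 → 1; ℓ=5 → 2.
Total orbitals: 1 + 2 = 3.

3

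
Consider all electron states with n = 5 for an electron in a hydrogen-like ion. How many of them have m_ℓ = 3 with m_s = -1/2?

2

The n = 5 shell has ℓ = 0 through 4; check each.
Per ℓ-value: ℓ=3 → 1; ℓ=4 → 1.
Orbitals: 1 + 1 = 2. With m_s fixed to a single value there is one state per orbital, giving 2 states.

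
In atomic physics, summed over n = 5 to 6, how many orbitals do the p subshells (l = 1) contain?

6

A p subshell (l = 1) exists for every n ≥ 2, so shells n = 5, 6 each contribute one — 2 subshells.
Since each p subshell has 2·1+1 = 3 orbitals, the total is 2 × 3 = 6.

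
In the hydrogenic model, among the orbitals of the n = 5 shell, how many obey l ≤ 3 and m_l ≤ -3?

Go through l = 0, …, 4 (the values permitted for n = 5).
The (l, m_l) pairs meeting l ≤ 3 and m_l ≤ -3 give: l=3 → 1.
Total orbitals: 1.

1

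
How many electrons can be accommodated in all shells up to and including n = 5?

110

Total orbitals = 1² + 2² + 3² + 4² + 5² = 55. Doubling for spin gives 110 electrons.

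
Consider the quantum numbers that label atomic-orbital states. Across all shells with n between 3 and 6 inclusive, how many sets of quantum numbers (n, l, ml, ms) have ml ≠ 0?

For each n in the range, tally the orbitals obeying ml ≠ 0:
n=3 → 6; n=4 → 12; n=5 → 20; n=6 → 30.
Orbitals: 6 + 12 + 20 + 30 = 68. Including both spin states (ms = ±1/2) gives 2 × 68 = 136 states.

136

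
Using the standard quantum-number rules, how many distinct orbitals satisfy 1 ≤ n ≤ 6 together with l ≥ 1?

85

Work shell by shell — for each n, count the (l, m_l) pairs that satisfy l ≥ 1:
n=2 → 3; n=3 → 8; n=4 → 15; n=5 → 24; n=6 → 35.
Total orbitals: 3 + 8 + 15 + 24 + 35 = 85.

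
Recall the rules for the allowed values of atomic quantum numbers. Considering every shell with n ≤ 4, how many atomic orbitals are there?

30

Total orbitals = 1² + 2² + 3² + 4² = 30.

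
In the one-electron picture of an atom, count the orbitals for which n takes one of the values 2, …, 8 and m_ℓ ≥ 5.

Go shell by shell, enumerating (ℓ, m_ℓ) with m_ℓ ≥ 5:
n=6 → 1; n=7 → 3; n=8 → 6.
Total orbitals: 1 + 3 + 6 = 10.

10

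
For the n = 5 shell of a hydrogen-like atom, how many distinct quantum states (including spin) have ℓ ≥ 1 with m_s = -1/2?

24

For n = 5, ℓ ranges over 0 … 4.
Per ℓ-value: ℓ=1 → 3; ℓ=2 → 5; ℓ=3 → 7; ℓ=4 → 9.
Orbitals: 3 + 5 + 7 + 9 = 24. With m_s fixed to a single value there is one state per orbital, giving 24 states.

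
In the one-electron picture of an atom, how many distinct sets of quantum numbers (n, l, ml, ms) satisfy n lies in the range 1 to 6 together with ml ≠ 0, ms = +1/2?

70

Work shell by shell — for each n, count the (l, ml) pairs that satisfy ml ≠ 0:
n=2 → 2; n=3 → 6; n=4 → 12; n=5 → 20; n=6 → 30.
Orbitals: 2 + 6 + 12 + 20 + 30 = 70. With ms fixed to +1/2 there is one state per orbital, so 70 states.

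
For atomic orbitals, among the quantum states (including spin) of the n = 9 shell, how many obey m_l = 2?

14

The (l, m_l) pairs meeting m_l = 2 give: l=2 → 1; l=3 → 1; l=4 → 1; l=5 → 1; l=6 → 1; l=7 → 1; l=8 → 1.
Orbitals: 1 + 1 + 1 + 1 + 1 + 1 + 1 = 7. Each orbital carries two spin states, so 7 × 2 = 14 states.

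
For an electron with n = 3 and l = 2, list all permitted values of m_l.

m_l takes every integer from −l to +l. With l = 2 that gives the 5 values -2, -1, 0, 1, 2.

-2, -1, 0, 1, 2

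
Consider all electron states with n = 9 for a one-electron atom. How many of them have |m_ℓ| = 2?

28

Orbitals with |m_ℓ| = 2, by ℓ: ℓ=2 → 2; ℓ=3 → 2; ℓ=4 → 2; ℓ=5 → 2; ℓ=6 → 2; ℓ=7 → 2; ℓ=8 → 2.
Orbitals: 2 + 2 + 2 + 2 + 2 + 2 + 2 = 14. Each orbital carries two spin states, so 14 × 2 = 28 states.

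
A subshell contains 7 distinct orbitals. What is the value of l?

l = 3

2l+1 = 7 gives l = 3.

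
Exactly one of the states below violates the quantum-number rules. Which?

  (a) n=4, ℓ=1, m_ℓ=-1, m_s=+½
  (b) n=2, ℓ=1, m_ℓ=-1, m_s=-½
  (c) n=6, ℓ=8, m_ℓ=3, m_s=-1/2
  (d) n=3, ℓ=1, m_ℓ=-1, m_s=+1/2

(c)

(c) has ℓ = 8 ≥ n = 6, violating 0 ≤ ℓ ≤ n−1.
The remaining sets (a), (b), (d) satisfy all four rules.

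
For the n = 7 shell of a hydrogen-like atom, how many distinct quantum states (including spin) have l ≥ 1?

96

For n = 7, l ranges over 0 … 6.
Per l-value: l=1 → 3; l=2 → 5; l=3 → 7; l=4 → 9; l=5 → 11; l=6 → 13.
Orbitals: 3 + 5 + 7 + 9 + 11 + 13 = 48. Each orbital carries two spin states, so 48 × 2 = 96 states.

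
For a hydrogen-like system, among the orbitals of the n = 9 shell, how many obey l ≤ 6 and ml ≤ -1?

21

The n = 9 shell has l = 0 through 8; check each.
Contributions: l=1 → 1; l=2 → 2; l=3 → 3; l=4 → 4; l=5 → 5; l=6 → 6.
Total orbitals: 1 + 2 + 3 + 4 + 5 + 6 = 21.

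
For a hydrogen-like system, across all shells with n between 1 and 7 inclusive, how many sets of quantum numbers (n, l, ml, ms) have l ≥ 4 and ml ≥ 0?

68

Work shell by shell — for each n, count the (l, ml) pairs that satisfy l ≥ 4 and ml ≥ 0:
n=5 → 5; n=6 → 11; n=7 → 18.
Orbitals: 5 + 11 + 18 = 34. Including both spin states (ms = ±1/2) gives 2 × 34 = 68 states.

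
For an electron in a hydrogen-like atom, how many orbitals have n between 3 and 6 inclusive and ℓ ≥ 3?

For each n in the range, tally the orbitals obeying ℓ ≥ 3:
n=4 → 7; n=5 → 16; n=6 → 27.
Total orbitals: 7 + 16 + 27 = 50.

50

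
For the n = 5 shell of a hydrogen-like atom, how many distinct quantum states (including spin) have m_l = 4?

2

For n = 5, l ranges over 0 … 4.
Orbitals with m_l = 4, by l: l=4 → 1.
Orbitals: 1. Each orbital carries two spin states, so 1 × 2 = 2 states.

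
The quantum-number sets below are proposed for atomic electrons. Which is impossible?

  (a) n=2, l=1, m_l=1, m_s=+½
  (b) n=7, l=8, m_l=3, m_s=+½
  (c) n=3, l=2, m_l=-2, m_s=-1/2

(b) has l = 8 ≥ n = 7, violating 0 ≤ l ≤ n−1.
The remaining sets (a), (c) satisfy all four rules.

(b)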